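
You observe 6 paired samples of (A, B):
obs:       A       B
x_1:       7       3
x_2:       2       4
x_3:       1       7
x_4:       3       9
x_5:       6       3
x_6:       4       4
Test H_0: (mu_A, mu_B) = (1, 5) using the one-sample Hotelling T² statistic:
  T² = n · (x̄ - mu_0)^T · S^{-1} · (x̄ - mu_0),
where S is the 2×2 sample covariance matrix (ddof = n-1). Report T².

Step 1 — sample mean vector:
  mean(A) = (7 + 2 + 1 + 3 + 6 + 4) / 6 = 23/6 = 3.8333
  mean(B) = (3 + 4 + 7 + 9 + 3 + 4) / 6 = 30/6 = 5
  x̄ = (3.8333, 5),  deviation x̄ - mu_0 = (3.8333, 5) - (1, 5) = (2.8333, 0).

Step 2 — sample covariance matrix, S[i,j] = (1/(n-1)) · Σ_k (x_{k,i} - mean_i) · (x_{k,j} - mean_j), divisor n-1 = 5:
  S[A,A] = ((3.1667)·(3.1667) + (-1.8333)·(-1.8333) + (-2.8333)·(-2.8333) + (-0.8333)·(-0.8333) + (2.1667)·(2.1667) + (0.1667)·(0.1667)) / 5 = 26.8333/5 = 5.3667
  S[A,B] = ((3.1667)·(-2) + (-1.8333)·(-1) + (-2.8333)·(2) + (-0.8333)·(4) + (2.1667)·(-2) + (0.1667)·(-1)) / 5 = -18/5 = -3.6
  S[B,B] = ((-2)·(-2) + (-1)·(-1) + (2)·(2) + (4)·(4) + (-2)·(-2) + (-1)·(-1)) / 5 = 30/5 = 6
  S = [[5.3667, -3.6],
 [-3.6, 6]].

Step 3 — invert S. det(S) = 5.3667·6 - (-3.6)² = 19.24.
  S^{-1} = (1/det) · [[d, -b], [-b, a]] = [[0.3119, 0.1871],
 [0.1871, 0.2789]].

Step 4 — quadratic form (x̄ - mu_0)^T · S^{-1} · (x̄ - mu_0):
  S^{-1} · (x̄ - mu_0) = (0.8836, 0.5301),
  (x̄ - mu_0)^T · [...] = (2.8333)·(0.8836) + (0)·(0.5301) = 2.5035.

Step 5 — scale by n: T² = 6 · 2.5035 = 15.0208.

T² ≈ 15.0208


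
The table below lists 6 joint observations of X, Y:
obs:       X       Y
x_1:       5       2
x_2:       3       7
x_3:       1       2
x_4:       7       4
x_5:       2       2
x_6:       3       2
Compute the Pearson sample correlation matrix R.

Step 1 — column means:
  mean(X) = (5 + 3 + 1 + 7 + 2 + 3) / 6 = 21/6 = 3.5
  mean(Y) = (2 + 7 + 2 + 4 + 2 + 2) / 6 = 19/6 = 3.1667

Step 2 — sample variances and covariances s[i,j] = (1/(n-1)) · Σ_k (x_{k,i} - mean_i) · (x_{k,j} - mean_j), with n-1 = 5:
  s[X,X] = ((1.5)·(1.5) + (-0.5)·(-0.5) + (-2.5)·(-2.5) + (3.5)·(3.5) + (-1.5)·(-1.5) + (-0.5)·(-0.5)) / 5 = 23.5/5 = 4.7
  s[X,Y] = ((1.5)·(-1.1667) + (-0.5)·(3.8333) + (-2.5)·(-1.1667) + (3.5)·(0.8333) + (-1.5)·(-1.1667) + (-0.5)·(-1.1667)) / 5 = 4.5/5 = 0.9
  s[Y,Y] = ((-1.1667)·(-1.1667) + (3.8333)·(3.8333) + (-1.1667)·(-1.1667) + (0.8333)·(0.8333) + (-1.1667)·(-1.1667) + (-1.1667)·(-1.1667)) / 5 = 20.8333/5 = 4.1667
  Sample standard deviations s_i = √(s[i,i]):
  s(X) = √(4.7) = 2.1679
  s(Y) = √(4.1667) = 2.0412

Step 3 — r_{ij} = s_{ij} / (s_i · s_j):
  r[X,X] = 1 (diagonal).
  r[X,Y] = 0.9 / (2.1679 · 2.0412) = 0.9 / 4.4253 = 0.2034
  r[Y,Y] = 1 (diagonal).

R is symmetric with unit diagonal. Assembling:

R = [[1, 0.2034],
 [0.2034, 1]]


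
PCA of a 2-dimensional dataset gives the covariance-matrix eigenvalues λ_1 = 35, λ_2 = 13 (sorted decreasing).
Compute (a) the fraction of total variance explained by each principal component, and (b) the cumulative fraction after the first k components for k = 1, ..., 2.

Step 1 — total variance = trace(Sigma) = Σ λ_i = 35 + 13 = 48.

Step 2 — fraction explained by component i = λ_i / Σ λ:
  PC1: 35/48 = 0.7292
  PC2: 13/48 = 0.2708

Step 3 — cumulative fraction after k components = (λ_1 + ... + λ_k) / Σ λ:
  k = 1: 35/48 = 0.7292
  k = 2: (35 + 13)/48 = 48/48 = 1

Summary (fraction, with percent):

explained: PC1 0.7292 (72.92%), PC2 0.2708 (27.08%);  cumulative: 0.7292, 1


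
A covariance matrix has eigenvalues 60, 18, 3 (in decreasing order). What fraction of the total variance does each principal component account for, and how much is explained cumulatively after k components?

Step 1 — total variance = trace(Sigma) = Σ λ_i = 60 + 18 + 3 = 81.

Step 2 — fraction explained by component i = λ_i / Σ λ:
  PC1: 60/81 = 0.7407
  PC2: 18/81 = 0.2222
  PC3: 3/81 = 0.037

Step 3 — cumulative fraction after k components = (λ_1 + ... + λ_k) / Σ λ:
  k = 1: 60/81 = 0.7407
  k = 2: (60 + 18)/81 = 78/81 = 0.963
  k = 3: (60 + 18 + 3)/81 = 81/81 = 1

Summary (fraction, with percent):

explained: PC1 0.7407 (74.07%), PC2 0.2222 (22.22%), PC3 0.037 (3.7%);  cumulative: 0.7407, 0.963, 1


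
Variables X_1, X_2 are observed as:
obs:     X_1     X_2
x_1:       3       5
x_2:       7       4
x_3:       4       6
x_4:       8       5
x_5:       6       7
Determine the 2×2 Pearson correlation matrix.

Step 1 — column means:
  mean(X_1) = (3 + 7 + 4 + 8 + 6) / 5 = 28/5 = 5.6
  mean(X_2) = (5 + 4 + 6 + 5 + 7) / 5 = 27/5 = 5.4

Step 2 — sample variances and covariances s[i,j] = (1/(n-1)) · Σ_k (x_{k,i} - mean_i) · (x_{k,j} - mean_j), with n-1 = 4:
  s[X_1,X_1] = ((-2.6)·(-2.6) + (1.4)·(1.4) + (-1.6)·(-1.6) + (2.4)·(2.4) + (0.4)·(0.4)) / 4 = 17.2/4 = 4.3
  s[X_1,X_2] = ((-2.6)·(-0.4) + (1.4)·(-1.4) + (-1.6)·(0.6) + (2.4)·(-0.4) + (0.4)·(1.6)) / 4 = -2.2/4 = -0.55
  s[X_2,X_2] = ((-0.4)·(-0.4) + (-1.4)·(-1.4) + (0.6)·(0.6) + (-0.4)·(-0.4) + (1.6)·(1.6)) / 4 = 5.2/4 = 1.3
  Sample standard deviations s_i = √(s[i,i]):
  s(X_1) = √(4.3) = 2.0736
  s(X_2) = √(1.3) = 1.1402

Step 3 — r_{ij} = s_{ij} / (s_i · s_j):
  r[X_1,X_1] = 1 (diagonal).
  r[X_1,X_2] = -0.55 / (2.0736 · 1.1402) = -0.55 / 2.3643 = -0.2326
  r[X_2,X_2] = 1 (diagonal).

R is symmetric with unit diagonal. Assembling:

R = [[1, -0.2326],
 [-0.2326, 1]]


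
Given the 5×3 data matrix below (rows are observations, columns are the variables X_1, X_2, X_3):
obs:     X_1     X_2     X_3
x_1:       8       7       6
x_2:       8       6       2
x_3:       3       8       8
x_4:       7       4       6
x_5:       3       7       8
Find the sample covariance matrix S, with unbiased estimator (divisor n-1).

Step 1 — column means:
  mean(X_1) = (8 + 8 + 3 + 7 + 3) / 5 = 29/5 = 5.8
  mean(X_2) = (7 + 6 + 8 + 4 + 7) / 5 = 32/5 = 6.4
  mean(X_3) = (6 + 2 + 8 + 6 + 8) / 5 = 30/5 = 6

Step 2 — sample covariance S[i,j] = (1/(n-1)) · Σ_k (x_{k,i} - mean_i) · (x_{k,j} - mean_j), with n-1 = 4.
  S[X_1,X_1] = ((2.2)·(2.2) + (2.2)·(2.2) + (-2.8)·(-2.8) + (1.2)·(1.2) + (-2.8)·(-2.8)) / 4 = 26.8/4 = 6.7
  S[X_1,X_2] = ((2.2)·(0.6) + (2.2)·(-0.4) + (-2.8)·(1.6) + (1.2)·(-2.4) + (-2.8)·(0.6)) / 4 = -8.6/4 = -2.15
  S[X_1,X_3] = ((2.2)·(0) + (2.2)·(-4) + (-2.8)·(2) + (1.2)·(0) + (-2.8)·(2)) / 4 = -20/4 = -5
  S[X_2,X_2] = ((0.6)·(0.6) + (-0.4)·(-0.4) + (1.6)·(1.6) + (-2.4)·(-2.4) + (0.6)·(0.6)) / 4 = 9.2/4 = 2.3
  S[X_2,X_3] = ((0.6)·(0) + (-0.4)·(-4) + (1.6)·(2) + (-2.4)·(0) + (0.6)·(2)) / 4 = 6/4 = 1.5
  S[X_3,X_3] = ((0)·(0) + (-4)·(-4) + (2)·(2) + (0)·(0) + (2)·(2)) / 4 = 24/4 = 6

S is symmetric (S[j,i] = S[i,j]). Assembling:

S = [[6.7, -2.15, -5],
 [-2.15, 2.3, 1.5],
 [-5, 1.5, 6]]


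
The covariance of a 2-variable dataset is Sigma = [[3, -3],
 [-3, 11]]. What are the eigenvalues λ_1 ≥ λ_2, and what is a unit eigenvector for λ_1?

Step 1 — characteristic polynomial of 2×2 Sigma:
  det(Sigma - λI) = λ² - trace · λ + det = 0.
  trace = 3 + 11 = 14, det = 3·11 - (-3)² = 24.
Step 2 — discriminant:
  Δ = trace² - 4·det = 196 - 96 = 100.
Step 3 — eigenvalues:
  λ = (trace ± √Δ)/2 = (14 ± 10)/2,
  λ_1 = 12,  λ_2 = 2.

Step 4 — unit eigenvector for λ_1: solve (Sigma - λ_1 I)v = 0. First row:
  (3 - 12)·v_x + (-3)·v_y = 0, i.e. (-9)·v_x + (-3)·v_y = 0,
  so v ∝ (b, λ_1 - a) = (-3, 9); multiply by -1 so the first entry is positive: u = (3, -9).
  ||u|| = √((3)² + (-9)²) = √(90) ≈ 9.4868,
  v_1 = u/||u|| ≈ (0.3162, -0.9487) (||v_1|| = 1).

λ_1 = 12,  λ_2 = 2;  v_1 ≈ (0.3162, -0.9487)


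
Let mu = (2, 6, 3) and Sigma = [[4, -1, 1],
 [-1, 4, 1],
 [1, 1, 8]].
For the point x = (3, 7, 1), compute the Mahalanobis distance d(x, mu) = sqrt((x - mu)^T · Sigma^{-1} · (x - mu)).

Step 1 — centre the observation: (x - mu) = (1, 1, -2).

Step 2 — invert Sigma (cofactor / det for 3×3, or solve directly):
  Sigma^{-1} = [[0.2818, 0.0818, -0.0455],
 [0.0818, 0.2818, -0.0455],
 [-0.0455, -0.0455, 0.1364]].

Step 3 — form the quadratic (x - mu)^T · Sigma^{-1} · (x - mu):
  Sigma^{-1} · (x - mu) = (0.4545, 0.4545, -0.3636).
  (x - mu)^T · [Sigma^{-1} · (x - mu)] = (1)·(0.4545) + (1)·(0.4545) + (-2)·(-0.3636) = 1.6364.

Step 4 — take square root: d = √(1.6364) ≈ 1.2792.

d(x, mu) = √(1.6364) ≈ 1.2792


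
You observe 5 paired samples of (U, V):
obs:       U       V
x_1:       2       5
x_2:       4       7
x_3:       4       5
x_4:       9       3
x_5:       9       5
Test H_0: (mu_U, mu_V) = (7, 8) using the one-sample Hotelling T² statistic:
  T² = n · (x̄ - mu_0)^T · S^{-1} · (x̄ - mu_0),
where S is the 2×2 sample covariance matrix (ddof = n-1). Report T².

Step 1 — sample mean vector:
  mean(U) = (2 + 4 + 4 + 9 + 9) / 5 = 28/5 = 5.6
  mean(V) = (5 + 7 + 5 + 3 + 5) / 5 = 25/5 = 5
  x̄ = (5.6, 5),  deviation x̄ - mu_0 = (5.6, 5) - (7, 8) = (-1.4, -3).

Step 2 — sample covariance matrix, S[i,j] = (1/(n-1)) · Σ_k (x_{k,i} - mean_i) · (x_{k,j} - mean_j), divisor n-1 = 4:
  S[U,U] = ((-3.6)·(-3.6) + (-1.6)·(-1.6) + (-1.6)·(-1.6) + (3.4)·(3.4) + (3.4)·(3.4)) / 4 = 41.2/4 = 10.3
  S[U,V] = ((-3.6)·(0) + (-1.6)·(2) + (-1.6)·(0) + (3.4)·(-2) + (3.4)·(0)) / 4 = -10/4 = -2.5
  S[V,V] = ((0)·(0) + (2)·(2) + (0)·(0) + (-2)·(-2) + (0)·(0)) / 4 = 8/4 = 2
  S = [[10.3, -2.5],
 [-2.5, 2]].

Step 3 — invert S. det(S) = 10.3·2 - (-2.5)² = 14.35.
  S^{-1} = (1/det) · [[d, -b], [-b, a]] = [[0.1394, 0.1742],
 [0.1742, 0.7178]].

Step 4 — quadratic form (x̄ - mu_0)^T · S^{-1} · (x̄ - mu_0):
  S^{-1} · (x̄ - mu_0) = (-0.7178, -2.3972),
  (x̄ - mu_0)^T · [...] = (-1.4)·(-0.7178) + (-3)·(-2.3972) = 8.1965.

Step 5 — scale by n: T² = 5 · 8.1965 = 40.9826.

T² ≈ 40.9826


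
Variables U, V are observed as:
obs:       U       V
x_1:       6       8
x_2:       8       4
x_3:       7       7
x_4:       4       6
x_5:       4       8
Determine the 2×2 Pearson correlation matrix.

Step 1 — column means:
  mean(U) = (6 + 8 + 7 + 4 + 4) / 5 = 29/5 = 5.8
  mean(V) = (8 + 4 + 7 + 6 + 8) / 5 = 33/5 = 6.6

Step 2 — sample variances and covariances s[i,j] = (1/(n-1)) · Σ_k (x_{k,i} - mean_i) · (x_{k,j} - mean_j), with n-1 = 4:
  s[U,U] = ((0.2)·(0.2) + (2.2)·(2.2) + (1.2)·(1.2) + (-1.8)·(-1.8) + (-1.8)·(-1.8)) / 4 = 12.8/4 = 3.2
  s[U,V] = ((0.2)·(1.4) + (2.2)·(-2.6) + (1.2)·(0.4) + (-1.8)·(-0.6) + (-1.8)·(1.4)) / 4 = -6.4/4 = -1.6
  s[V,V] = ((1.4)·(1.4) + (-2.6)·(-2.6) + (0.4)·(0.4) + (-0.6)·(-0.6) + (1.4)·(1.4)) / 4 = 11.2/4 = 2.8
  Sample standard deviations s_i = √(s[i,i]):
  s(U) = √(3.2) = 1.7889
  s(V) = √(2.8) = 1.6733

Step 3 — r_{ij} = s_{ij} / (s_i · s_j):
  r[U,U] = 1 (diagonal).
  r[U,V] = -1.6 / (1.7889 · 1.6733) = -1.6 / 2.9933 = -0.5345
  r[V,V] = 1 (diagonal).

R is symmetric with unit diagonal. Assembling:

R = [[1, -0.5345],
 [-0.5345, 1]]


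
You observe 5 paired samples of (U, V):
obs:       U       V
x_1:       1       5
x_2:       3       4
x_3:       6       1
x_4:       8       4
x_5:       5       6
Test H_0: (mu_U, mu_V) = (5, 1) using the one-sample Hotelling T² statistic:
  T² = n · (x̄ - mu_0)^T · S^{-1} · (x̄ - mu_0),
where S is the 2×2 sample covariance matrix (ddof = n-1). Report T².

Step 1 — sample mean vector:
  mean(U) = (1 + 3 + 6 + 8 + 5) / 5 = 23/5 = 4.6
  mean(V) = (5 + 4 + 1 + 4 + 6) / 5 = 20/5 = 4
  x̄ = (4.6, 4),  deviation x̄ - mu_0 = (4.6, 4) - (5, 1) = (-0.4, 3).

Step 2 — sample covariance matrix, S[i,j] = (1/(n-1)) · Σ_k (x_{k,i} - mean_i) · (x_{k,j} - mean_j), divisor n-1 = 4:
  S[U,U] = ((-3.6)·(-3.6) + (-1.6)·(-1.6) + (1.4)·(1.4) + (3.4)·(3.4) + (0.4)·(0.4)) / 4 = 29.2/4 = 7.3
  S[U,V] = ((-3.6)·(1) + (-1.6)·(0) + (1.4)·(-3) + (3.4)·(0) + (0.4)·(2)) / 4 = -7/4 = -1.75
  S[V,V] = ((1)·(1) + (0)·(0) + (-3)·(-3) + (0)·(0) + (2)·(2)) / 4 = 14/4 = 3.5
  S = [[7.3, -1.75],
 [-1.75, 3.5]].

Step 3 — invert S. det(S) = 7.3·3.5 - (-1.75)² = 22.4875.
  S^{-1} = (1/det) · [[d, -b], [-b, a]] = [[0.1556, 0.0778],
 [0.0778, 0.3246]].

Step 4 — quadratic form (x̄ - mu_0)^T · S^{-1} · (x̄ - mu_0):
  S^{-1} · (x̄ - mu_0) = (0.1712, 0.9427),
  (x̄ - mu_0)^T · [...] = (-0.4)·(0.1712) + (3)·(0.9427) = 2.7598.

Step 5 — scale by n: T² = 5 · 2.7598 = 13.7988.

T² ≈ 13.7988


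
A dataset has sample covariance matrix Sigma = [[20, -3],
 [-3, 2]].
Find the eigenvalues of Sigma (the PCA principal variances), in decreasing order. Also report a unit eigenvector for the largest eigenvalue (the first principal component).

Step 1 — characteristic polynomial of 2×2 Sigma:
  det(Sigma - λI) = λ² - trace · λ + det = 0.
  trace = 20 + 2 = 22, det = 20·2 - (-3)² = 31.
Step 2 — discriminant:
  Δ = trace² - 4·det = 484 - 124 = 360.
Step 3 — eigenvalues:
  λ = (trace ± √Δ)/2 = (22 ± 18.9737)/2,
  λ_1 = 20.4868,  λ_2 = 1.5132.

Step 4 — unit eigenvector for λ_1: solve (Sigma - λ_1 I)v = 0. First row:
  (20 - 20.4868)·v_x + (-3)·v_y = 0, i.e. (-0.4868)·v_x + (-3)·v_y = 0,
  so v ∝ (b, λ_1 - a) = (-3, 0.4868); multiply by -1 so the first entry is positive: u = (3, -0.4868).
  ||u|| = √((3)² + (-0.4868)²) = √(9.237) ≈ 3.0392,
  v_1 = u/||u|| ≈ (0.9871, -0.1602) (||v_1|| = 1).

λ_1 = 20.4868,  λ_2 = 1.5132;  v_1 ≈ (0.9871, -0.1602)


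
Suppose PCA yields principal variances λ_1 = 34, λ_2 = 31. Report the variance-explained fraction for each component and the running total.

Step 1 — total variance = trace(Sigma) = Σ λ_i = 34 + 31 = 65.

Step 2 — fraction explained by component i = λ_i / Σ λ:
  PC1: 34/65 = 0.5231
  PC2: 31/65 = 0.4769

Step 3 — cumulative fraction after k components = (λ_1 + ... + λ_k) / Σ λ:
  k = 1: 34/65 = 0.5231
  k = 2: (34 + 31)/65 = 65/65 = 1

Summary (fraction, with percent):

explained: PC1 0.5231 (52.31%), PC2 0.4769 (47.69%);  cumulative: 0.5231, 1


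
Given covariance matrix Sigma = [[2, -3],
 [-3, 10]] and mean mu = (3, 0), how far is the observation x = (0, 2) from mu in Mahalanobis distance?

Step 1 — centre the observation: (x - mu) = (-3, 2).

Step 2 — invert Sigma. det(Sigma) = 2·10 - (-3)² = 11.
  Sigma^{-1} = (1/det) · [[d, -b], [-b, a]] = [[0.9091, 0.2727],
 [0.2727, 0.1818]].

Step 3 — form the quadratic (x - mu)^T · Sigma^{-1} · (x - mu):
  Sigma^{-1} · (x - mu) = (-2.1818, -0.4545).
  (x - mu)^T · [Sigma^{-1} · (x - mu)] = (-3)·(-2.1818) + (2)·(-0.4545) = 5.6364.

Step 4 — take square root: d = √(5.6364) ≈ 2.3741.

d(x, mu) = √(5.6364) ≈ 2.3741


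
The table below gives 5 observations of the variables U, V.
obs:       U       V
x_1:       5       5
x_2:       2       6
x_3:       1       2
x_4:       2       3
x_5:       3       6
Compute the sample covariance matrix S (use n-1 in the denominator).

Step 1 — column means:
  mean(U) = (5 + 2 + 1 + 2 + 3) / 5 = 13/5 = 2.6
  mean(V) = (5 + 6 + 2 + 3 + 6) / 5 = 22/5 = 4.4

Step 2 — sample covariance S[i,j] = (1/(n-1)) · Σ_k (x_{k,i} - mean_i) · (x_{k,j} - mean_j), with n-1 = 4.
  S[U,U] = ((2.4)·(2.4) + (-0.6)·(-0.6) + (-1.6)·(-1.6) + (-0.6)·(-0.6) + (0.4)·(0.4)) / 4 = 9.2/4 = 2.3
  S[U,V] = ((2.4)·(0.6) + (-0.6)·(1.6) + (-1.6)·(-2.4) + (-0.6)·(-1.4) + (0.4)·(1.6)) / 4 = 5.8/4 = 1.45
  S[V,V] = ((0.6)·(0.6) + (1.6)·(1.6) + (-2.4)·(-2.4) + (-1.4)·(-1.4) + (1.6)·(1.6)) / 4 = 13.2/4 = 3.3

S is symmetric (S[j,i] = S[i,j]). Assembling:

S = [[2.3, 1.45],
 [1.45, 3.3]]


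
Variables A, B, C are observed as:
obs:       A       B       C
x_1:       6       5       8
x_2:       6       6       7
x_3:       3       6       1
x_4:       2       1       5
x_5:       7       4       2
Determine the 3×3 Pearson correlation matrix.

Step 1 — column means:
  mean(A) = (6 + 6 + 3 + 2 + 7) / 5 = 24/5 = 4.8
  mean(B) = (5 + 6 + 6 + 1 + 4) / 5 = 22/5 = 4.4
  mean(C) = (8 + 7 + 1 + 5 + 2) / 5 = 23/5 = 4.6

Step 2 — sample variances and covariances s[i,j] = (1/(n-1)) · Σ_k (x_{k,i} - mean_i) · (x_{k,j} - mean_j), with n-1 = 4:
  s[A,A] = ((1.2)·(1.2) + (1.2)·(1.2) + (-1.8)·(-1.8) + (-2.8)·(-2.8) + (2.2)·(2.2)) / 4 = 18.8/4 = 4.7
  s[A,B] = ((1.2)·(0.6) + (1.2)·(1.6) + (-1.8)·(1.6) + (-2.8)·(-3.4) + (2.2)·(-0.4)) / 4 = 8.4/4 = 2.1
  s[A,C] = ((1.2)·(3.4) + (1.2)·(2.4) + (-1.8)·(-3.6) + (-2.8)·(0.4) + (2.2)·(-2.6)) / 4 = 6.6/4 = 1.65
  s[B,B] = ((0.6)·(0.6) + (1.6)·(1.6) + (1.6)·(1.6) + (-3.4)·(-3.4) + (-0.4)·(-0.4)) / 4 = 17.2/4 = 4.3
  s[B,C] = ((0.6)·(3.4) + (1.6)·(2.4) + (1.6)·(-3.6) + (-3.4)·(0.4) + (-0.4)·(-2.6)) / 4 = -0.2/4 = -0.05
  s[C,C] = ((3.4)·(3.4) + (2.4)·(2.4) + (-3.6)·(-3.6) + (0.4)·(0.4) + (-2.6)·(-2.6)) / 4 = 37.2/4 = 9.3
  Sample standard deviations s_i = √(s[i,i]):
  s(A) = √(4.7) = 2.1679
  s(B) = √(4.3) = 2.0736
  s(C) = √(9.3) = 3.0496

Step 3 — r_{ij} = s_{ij} / (s_i · s_j):
  r[A,A] = 1 (diagonal).
  r[A,B] = 2.1 / (2.1679 · 2.0736) = 2.1 / 4.4956 = 0.4671
  r[A,C] = 1.65 / (2.1679 · 3.0496) = 1.65 / 6.6114 = 0.2496
  r[B,B] = 1 (diagonal).
  r[B,C] = -0.05 / (2.0736 · 3.0496) = -0.05 / 6.3238 = -0.0079
  r[C,C] = 1 (diagonal).

R is symmetric with unit diagonal. Assembling:

R = [[1, 0.4671, 0.2496],
 [0.4671, 1, -0.0079],
 [0.2496, -0.0079, 1]]


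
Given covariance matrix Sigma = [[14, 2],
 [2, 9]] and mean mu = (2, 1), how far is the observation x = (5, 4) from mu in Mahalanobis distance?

Step 1 — centre the observation: (x - mu) = (3, 3).

Step 2 — invert Sigma. det(Sigma) = 14·9 - (2)² = 122.
  Sigma^{-1} = (1/det) · [[d, -b], [-b, a]] = [[0.0738, -0.0164],
 [-0.0164, 0.1148]].

Step 3 — form the quadratic (x - mu)^T · Sigma^{-1} · (x - mu):
  Sigma^{-1} · (x - mu) = (0.1721, 0.2951).
  (x - mu)^T · [Sigma^{-1} · (x - mu)] = (3)·(0.1721) + (3)·(0.2951) = 1.4016.

Step 4 — take square root: d = √(1.4016) ≈ 1.1839.

d(x, mu) = √(1.4016) ≈ 1.1839


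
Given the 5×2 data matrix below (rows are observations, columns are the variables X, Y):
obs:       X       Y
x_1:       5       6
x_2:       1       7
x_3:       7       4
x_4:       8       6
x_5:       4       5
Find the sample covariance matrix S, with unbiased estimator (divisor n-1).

Step 1 — column means:
  mean(X) = (5 + 1 + 7 + 8 + 4) / 5 = 25/5 = 5
  mean(Y) = (6 + 7 + 4 + 6 + 5) / 5 = 28/5 = 5.6

Step 2 — sample covariance S[i,j] = (1/(n-1)) · Σ_k (x_{k,i} - mean_i) · (x_{k,j} - mean_j), with n-1 = 4.
  S[X,X] = ((0)·(0) + (-4)·(-4) + (2)·(2) + (3)·(3) + (-1)·(-1)) / 4 = 30/4 = 7.5
  S[X,Y] = ((0)·(0.4) + (-4)·(1.4) + (2)·(-1.6) + (3)·(0.4) + (-1)·(-0.6)) / 4 = -7/4 = -1.75
  S[Y,Y] = ((0.4)·(0.4) + (1.4)·(1.4) + (-1.6)·(-1.6) + (0.4)·(0.4) + (-0.6)·(-0.6)) / 4 = 5.2/4 = 1.3

S is symmetric (S[j,i] = S[i,j]). Assembling:

S = [[7.5, -1.75],
 [-1.75, 1.3]]


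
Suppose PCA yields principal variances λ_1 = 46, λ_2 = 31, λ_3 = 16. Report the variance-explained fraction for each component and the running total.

Step 1 — total variance = trace(Sigma) = Σ λ_i = 46 + 31 + 16 = 93.

Step 2 — fraction explained by component i = λ_i / Σ λ:
  PC1: 46/93 = 0.4946
  PC2: 31/93 = 0.3333
  PC3: 16/93 = 0.172

Step 3 — cumulative fraction after k components = (λ_1 + ... + λ_k) / Σ λ:
  k = 1: 46/93 = 0.4946
  k = 2: (46 + 31)/93 = 77/93 = 0.828
  k = 3: (46 + 31 + 16)/93 = 93/93 = 1

Summary (fraction, with percent):

explained: PC1 0.4946 (49.46%), PC2 0.3333 (33.33%), PC3 0.172 (17.2%);  cumulative: 0.4946, 0.828, 1


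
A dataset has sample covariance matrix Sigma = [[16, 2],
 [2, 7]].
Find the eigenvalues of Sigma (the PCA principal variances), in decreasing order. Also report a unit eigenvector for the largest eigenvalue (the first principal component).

Step 1 — characteristic polynomial of 2×2 Sigma:
  det(Sigma - λI) = λ² - trace · λ + det = 0.
  trace = 16 + 7 = 23, det = 16·7 - (2)² = 108.
Step 2 — discriminant:
  Δ = trace² - 4·det = 529 - 432 = 97.
Step 3 — eigenvalues:
  λ = (trace ± √Δ)/2 = (23 ± 9.8489)/2,
  λ_1 = 16.4244,  λ_2 = 6.5756.

Step 4 — unit eigenvector for λ_1: solve (Sigma - λ_1 I)v = 0. First row:
  (16 - 16.4244)·v_x + (2)·v_y = 0, i.e. (-0.4244)·v_x + (2)·v_y = 0,
  so v ∝ (b, λ_1 - a) = (2, 0.4244) = u.
  ||u|| = √((2)² + (0.4244)²) = √(4.1801) ≈ 2.0445,
  v_1 = u/||u|| ≈ (0.9782, 0.2076) (||v_1|| = 1).

λ_1 = 16.4244,  λ_2 = 6.5756;  v_1 ≈ (0.9782, 0.2076)


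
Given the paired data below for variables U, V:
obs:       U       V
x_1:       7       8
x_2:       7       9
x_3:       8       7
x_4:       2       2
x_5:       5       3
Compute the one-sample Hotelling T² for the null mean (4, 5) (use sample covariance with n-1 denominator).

Step 1 — sample mean vector:
  mean(U) = (7 + 7 + 8 + 2 + 5) / 5 = 29/5 = 5.8
  mean(V) = (8 + 9 + 7 + 2 + 3) / 5 = 29/5 = 5.8
  x̄ = (5.8, 5.8),  deviation x̄ - mu_0 = (5.8, 5.8) - (4, 5) = (1.8, 0.8).

Step 2 — sample covariance matrix, S[i,j] = (1/(n-1)) · Σ_k (x_{k,i} - mean_i) · (x_{k,j} - mean_j), divisor n-1 = 4:
  S[U,U] = ((1.2)·(1.2) + (1.2)·(1.2) + (2.2)·(2.2) + (-3.8)·(-3.8) + (-0.8)·(-0.8)) / 4 = 22.8/4 = 5.7
  S[U,V] = ((1.2)·(2.2) + (1.2)·(3.2) + (2.2)·(1.2) + (-3.8)·(-3.8) + (-0.8)·(-2.8)) / 4 = 25.8/4 = 6.45
  S[V,V] = ((2.2)·(2.2) + (3.2)·(3.2) + (1.2)·(1.2) + (-3.8)·(-3.8) + (-2.8)·(-2.8)) / 4 = 38.8/4 = 9.7
  S = [[5.7, 6.45],
 [6.45, 9.7]].

Step 3 — invert S. det(S) = 5.7·9.7 - (6.45)² = 13.6875.
  S^{-1} = (1/det) · [[d, -b], [-b, a]] = [[0.7087, -0.4712],
 [-0.4712, 0.4164]].

Step 4 — quadratic form (x̄ - mu_0)^T · S^{-1} · (x̄ - mu_0):
  S^{-1} · (x̄ - mu_0) = (0.8986, -0.5151),
  (x̄ - mu_0)^T · [...] = (1.8)·(0.8986) + (0.8)·(-0.5151) = 1.2055.

Step 5 — scale by n: T² = 5 · 1.2055 = 6.0274.

T² ≈ 6.0274


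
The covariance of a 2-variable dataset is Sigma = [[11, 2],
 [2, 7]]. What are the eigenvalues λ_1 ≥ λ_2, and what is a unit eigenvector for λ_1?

Step 1 — characteristic polynomial of 2×2 Sigma:
  det(Sigma - λI) = λ² - trace · λ + det = 0.
  trace = 11 + 7 = 18, det = 11·7 - (2)² = 73.
Step 2 — discriminant:
  Δ = trace² - 4·det = 324 - 292 = 32.
Step 3 — eigenvalues:
  λ = (trace ± √Δ)/2 = (18 ± 5.6569)/2,
  λ_1 = 11.8284,  λ_2 = 6.1716.

Step 4 — unit eigenvector for λ_1: solve (Sigma - λ_1 I)v = 0. First row:
  (11 - 11.8284)·v_x + (2)·v_y = 0, i.e. (-0.8284)·v_x + (2)·v_y = 0,
  so v ∝ (b, λ_1 - a) = (2, 0.8284) = u.
  ||u|| = √((2)² + (0.8284)²) = √(4.6863) ≈ 2.1648,
  v_1 = u/||u|| ≈ (0.9239, 0.3827) (||v_1|| = 1).

λ_1 = 11.8284,  λ_2 = 6.1716;  v_1 ≈ (0.9239, 0.3827)


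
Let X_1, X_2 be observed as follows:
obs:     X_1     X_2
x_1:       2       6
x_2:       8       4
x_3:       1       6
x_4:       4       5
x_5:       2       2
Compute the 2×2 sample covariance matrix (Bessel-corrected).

Step 1 — column means:
  mean(X_1) = (2 + 8 + 1 + 4 + 2) / 5 = 17/5 = 3.4
  mean(X_2) = (6 + 4 + 6 + 5 + 2) / 5 = 23/5 = 4.6

Step 2 — sample covariance S[i,j] = (1/(n-1)) · Σ_k (x_{k,i} - mean_i) · (x_{k,j} - mean_j), with n-1 = 4.
  S[X_1,X_1] = ((-1.4)·(-1.4) + (4.6)·(4.6) + (-2.4)·(-2.4) + (0.6)·(0.6) + (-1.4)·(-1.4)) / 4 = 31.2/4 = 7.8
  S[X_1,X_2] = ((-1.4)·(1.4) + (4.6)·(-0.6) + (-2.4)·(1.4) + (0.6)·(0.4) + (-1.4)·(-2.6)) / 4 = -4.2/4 = -1.05
  S[X_2,X_2] = ((1.4)·(1.4) + (-0.6)·(-0.6) + (1.4)·(1.4) + (0.4)·(0.4) + (-2.6)·(-2.6)) / 4 = 11.2/4 = 2.8

S is symmetric (S[j,i] = S[i,j]). Assembling:

S = [[7.8, -1.05],
 [-1.05, 2.8]]


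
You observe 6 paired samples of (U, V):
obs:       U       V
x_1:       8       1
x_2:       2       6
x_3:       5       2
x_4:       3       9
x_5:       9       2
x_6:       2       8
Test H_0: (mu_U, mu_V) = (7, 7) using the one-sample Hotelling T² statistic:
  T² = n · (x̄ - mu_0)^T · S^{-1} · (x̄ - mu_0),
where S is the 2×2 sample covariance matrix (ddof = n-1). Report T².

Step 1 — sample mean vector:
  mean(U) = (8 + 2 + 5 + 3 + 9 + 2) / 6 = 29/6 = 4.8333
  mean(V) = (1 + 6 + 2 + 9 + 2 + 8) / 6 = 28/6 = 4.6667
  x̄ = (4.8333, 4.6667),  deviation x̄ - mu_0 = (4.8333, 4.6667) - (7, 7) = (-2.1667, -2.3333).

Step 2 — sample covariance matrix, S[i,j] = (1/(n-1)) · Σ_k (x_{k,i} - mean_i) · (x_{k,j} - mean_j), divisor n-1 = 5:
  S[U,U] = ((3.1667)·(3.1667) + (-2.8333)·(-2.8333) + (0.1667)·(0.1667) + (-1.8333)·(-1.8333) + (4.1667)·(4.1667) + (-2.8333)·(-2.8333)) / 5 = 46.8333/5 = 9.3667
  S[U,V] = ((3.1667)·(-3.6667) + (-2.8333)·(1.3333) + (0.1667)·(-2.6667) + (-1.8333)·(4.3333) + (4.1667)·(-2.6667) + (-2.8333)·(3.3333)) / 5 = -44.3333/5 = -8.8667
  S[V,V] = ((-3.6667)·(-3.6667) + (1.3333)·(1.3333) + (-2.6667)·(-2.6667) + (4.3333)·(4.3333) + (-2.6667)·(-2.6667) + (3.3333)·(3.3333)) / 5 = 59.3333/5 = 11.8667
  S = [[9.3667, -8.8667],
 [-8.8667, 11.8667]].

Step 3 — invert S. det(S) = 9.3667·11.8667 - (-8.8667)² = 32.5333.
  S^{-1} = (1/det) · [[d, -b], [-b, a]] = [[0.3648, 0.2725],
 [0.2725, 0.2879]].

Step 4 — quadratic form (x̄ - mu_0)^T · S^{-1} · (x̄ - mu_0):
  S^{-1} · (x̄ - mu_0) = (-1.4262, -1.2623),
  (x̄ - mu_0)^T · [...] = (-2.1667)·(-1.4262) + (-2.3333)·(-1.2623) = 6.0355.

Step 5 — scale by n: T² = 6 · 6.0355 = 36.2131.

T² ≈ 36.2131


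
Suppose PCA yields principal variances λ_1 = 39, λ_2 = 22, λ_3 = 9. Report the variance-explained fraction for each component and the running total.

Step 1 — total variance = trace(Sigma) = Σ λ_i = 39 + 22 + 9 = 70.

Step 2 — fraction explained by component i = λ_i / Σ λ:
  PC1: 39/70 = 0.5571
  PC2: 22/70 = 0.3143
  PC3: 9/70 = 0.1286

Step 3 — cumulative fraction after k components = (λ_1 + ... + λ_k) / Σ λ:
  k = 1: 39/70 = 0.5571
  k = 2: (39 + 22)/70 = 61/70 = 0.8714
  k = 3: (39 + 22 + 9)/70 = 70/70 = 1

Summary (fraction, with percent):

explained: PC1 0.5571 (55.71%), PC2 0.3143 (31.43%), PC3 0.1286 (12.86%);  cumulative: 0.5571, 0.8714, 1


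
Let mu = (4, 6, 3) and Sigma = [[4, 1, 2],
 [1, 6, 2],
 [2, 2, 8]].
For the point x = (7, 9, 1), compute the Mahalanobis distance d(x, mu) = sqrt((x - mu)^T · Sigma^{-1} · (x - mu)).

Step 1 — centre the observation: (x - mu) = (3, 3, -2).

Step 2 — invert Sigma (cofactor / det for 3×3, or solve directly):
  Sigma^{-1} = [[0.2895, -0.0263, -0.0658],
 [-0.0263, 0.1842, -0.0395],
 [-0.0658, -0.0395, 0.1513]].

Step 3 — form the quadratic (x - mu)^T · Sigma^{-1} · (x - mu):
  Sigma^{-1} · (x - mu) = (0.9211, 0.5526, -0.6184).
  (x - mu)^T · [Sigma^{-1} · (x - mu)] = (3)·(0.9211) + (3)·(0.5526) + (-2)·(-0.6184) = 5.6579.

Step 4 — take square root: d = √(5.6579) ≈ 2.3786.

d(x, mu) = √(5.6579) ≈ 2.3786


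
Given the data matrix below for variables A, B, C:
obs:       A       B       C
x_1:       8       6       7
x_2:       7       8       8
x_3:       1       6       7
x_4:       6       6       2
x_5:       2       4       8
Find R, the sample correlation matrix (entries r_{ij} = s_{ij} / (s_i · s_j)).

Step 1 — column means:
  mean(A) = (8 + 7 + 1 + 6 + 2) / 5 = 24/5 = 4.8
  mean(B) = (6 + 8 + 6 + 6 + 4) / 5 = 30/5 = 6
  mean(C) = (7 + 8 + 7 + 2 + 8) / 5 = 32/5 = 6.4

Step 2 — sample variances and covariances s[i,j] = (1/(n-1)) · Σ_k (x_{k,i} - mean_i) · (x_{k,j} - mean_j), with n-1 = 4:
  s[A,A] = ((3.2)·(3.2) + (2.2)·(2.2) + (-3.8)·(-3.8) + (1.2)·(1.2) + (-2.8)·(-2.8)) / 4 = 38.8/4 = 9.7
  s[A,B] = ((3.2)·(0) + (2.2)·(2) + (-3.8)·(0) + (1.2)·(0) + (-2.8)·(-2)) / 4 = 10/4 = 2.5
  s[A,C] = ((3.2)·(0.6) + (2.2)·(1.6) + (-3.8)·(0.6) + (1.2)·(-4.4) + (-2.8)·(1.6)) / 4 = -6.6/4 = -1.65
  s[B,B] = ((0)·(0) + (2)·(2) + (0)·(0) + (0)·(0) + (-2)·(-2)) / 4 = 8/4 = 2
  s[B,C] = ((0)·(0.6) + (2)·(1.6) + (0)·(0.6) + (0)·(-4.4) + (-2)·(1.6)) / 4 = 0/4 = 0
  s[C,C] = ((0.6)·(0.6) + (1.6)·(1.6) + (0.6)·(0.6) + (-4.4)·(-4.4) + (1.6)·(1.6)) / 4 = 25.2/4 = 6.3
  Sample standard deviations s_i = √(s[i,i]):
  s(A) = √(9.7) = 3.1145
  s(B) = √(2) = 1.4142
  s(C) = √(6.3) = 2.51

Step 3 — r_{ij} = s_{ij} / (s_i · s_j):
  r[A,A] = 1 (diagonal).
  r[A,B] = 2.5 / (3.1145 · 1.4142) = 2.5 / 4.4045 = 0.5676
  r[A,C] = -1.65 / (3.1145 · 2.51) = -1.65 / 7.8173 = -0.2111
  r[B,B] = 1 (diagonal).
  r[B,C] = 0 / (1.4142 · 2.51) = 0 / 3.5496 = 0
  r[C,C] = 1 (diagonal).

R is symmetric with unit diagonal. Assembling:

R = [[1, 0.5676, -0.2111],
 [0.5676, 1, 0],
 [-0.2111, 0, 1]]


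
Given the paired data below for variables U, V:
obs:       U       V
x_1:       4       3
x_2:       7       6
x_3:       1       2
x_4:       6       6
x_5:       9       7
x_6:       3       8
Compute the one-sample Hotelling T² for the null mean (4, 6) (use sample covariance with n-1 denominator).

Step 1 — sample mean vector:
  mean(U) = (4 + 7 + 1 + 6 + 9 + 3) / 6 = 30/6 = 5
  mean(V) = (3 + 6 + 2 + 6 + 7 + 8) / 6 = 32/6 = 5.3333
  x̄ = (5, 5.3333),  deviation x̄ - mu_0 = (5, 5.3333) - (4, 6) = (1, -0.6667).

Step 2 — sample covariance matrix, S[i,j] = (1/(n-1)) · Σ_k (x_{k,i} - mean_i) · (x_{k,j} - mean_j), divisor n-1 = 5:
  S[U,U] = ((-1)·(-1) + (2)·(2) + (-4)·(-4) + (1)·(1) + (4)·(4) + (-2)·(-2)) / 5 = 42/5 = 8.4
  S[U,V] = ((-1)·(-2.3333) + (2)·(0.6667) + (-4)·(-3.3333) + (1)·(0.6667) + (4)·(1.6667) + (-2)·(2.6667)) / 5 = 19/5 = 3.8
  S[V,V] = ((-2.3333)·(-2.3333) + (0.6667)·(0.6667) + (-3.3333)·(-3.3333) + (0.6667)·(0.6667) + (1.6667)·(1.6667) + (2.6667)·(2.6667)) / 5 = 27.3333/5 = 5.4667
  S = [[8.4, 3.8],
 [3.8, 5.4667]].

Step 3 — invert S. det(S) = 8.4·5.4667 - (3.8)² = 31.48.
  S^{-1} = (1/det) · [[d, -b], [-b, a]] = [[0.1737, -0.1207],
 [-0.1207, 0.2668]].

Step 4 — quadratic form (x̄ - mu_0)^T · S^{-1} · (x̄ - mu_0):
  S^{-1} · (x̄ - mu_0) = (0.2541, -0.2986),
  (x̄ - mu_0)^T · [...] = (1)·(0.2541) + (-0.6667)·(-0.2986) = 0.4532.

Step 5 — scale by n: T² = 6 · 0.4532 = 2.7192.

T² ≈ 2.7192


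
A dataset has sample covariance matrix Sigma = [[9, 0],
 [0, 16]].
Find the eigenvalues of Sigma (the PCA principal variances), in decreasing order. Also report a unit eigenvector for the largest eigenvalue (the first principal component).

Step 1 — characteristic polynomial of 2×2 Sigma:
  det(Sigma - λI) = λ² - trace · λ + det = 0.
  trace = 9 + 16 = 25, det = 9·16 - (0)² = 144.
Step 2 — discriminant:
  Δ = trace² - 4·det = 625 - 576 = 49.
Step 3 — eigenvalues:
  λ = (trace ± √Δ)/2 = (25 ± 7)/2,
  λ_1 = 16,  λ_2 = 9.

Step 4 — unit eigenvector for λ_1: Sigma is diagonal, so its eigenvectors are the coordinate axes. λ_1 = 16 is the diagonal entry on the second coordinate axis, hence
  v_1 = (0, 1) (||v_1|| = 1).

λ_1 = 16,  λ_2 = 9;  v_1 ≈ (0, 1)


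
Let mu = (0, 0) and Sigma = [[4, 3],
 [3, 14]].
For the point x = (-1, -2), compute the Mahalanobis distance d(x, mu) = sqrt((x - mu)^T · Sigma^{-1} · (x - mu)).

Step 1 — centre the observation: (x - mu) = (-1, -2).

Step 2 — invert Sigma. det(Sigma) = 4·14 - (3)² = 47.
  Sigma^{-1} = (1/det) · [[d, -b], [-b, a]] = [[0.2979, -0.0638],
 [-0.0638, 0.0851]].

Step 3 — form the quadratic (x - mu)^T · Sigma^{-1} · (x - mu):
  Sigma^{-1} · (x - mu) = (-0.1702, -0.1064).
  (x - mu)^T · [Sigma^{-1} · (x - mu)] = (-1)·(-0.1702) + (-2)·(-0.1064) = 0.383.

Step 4 — take square root: d = √(0.383) ≈ 0.6189.

d(x, mu) = √(0.383) ≈ 0.6189


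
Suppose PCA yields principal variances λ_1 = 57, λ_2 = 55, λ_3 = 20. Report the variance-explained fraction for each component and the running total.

Step 1 — total variance = trace(Sigma) = Σ λ_i = 57 + 55 + 20 = 132.

Step 2 — fraction explained by component i = λ_i / Σ λ:
  PC1: 57/132 = 0.4318
  PC2: 55/132 = 0.4167
  PC3: 20/132 = 0.1515

Step 3 — cumulative fraction after k components = (λ_1 + ... + λ_k) / Σ λ:
  k = 1: 57/132 = 0.4318
  k = 2: (57 + 55)/132 = 112/132 = 0.8485
  k = 3: (57 + 55 + 20)/132 = 132/132 = 1

Summary (fraction, with percent):

explained: PC1 0.4318 (43.18%), PC2 0.4167 (41.67%), PC3 0.1515 (15.15%);  cumulative: 0.4318, 0.8485, 1


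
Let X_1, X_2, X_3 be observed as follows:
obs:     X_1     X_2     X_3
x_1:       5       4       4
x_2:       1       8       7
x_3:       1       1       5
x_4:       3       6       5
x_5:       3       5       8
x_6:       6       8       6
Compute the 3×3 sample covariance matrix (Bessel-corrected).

Step 1 — column means:
  mean(X_1) = (5 + 1 + 1 + 3 + 3 + 6) / 6 = 19/6 = 3.1667
  mean(X_2) = (4 + 8 + 1 + 6 + 5 + 8) / 6 = 32/6 = 5.3333
  mean(X_3) = (4 + 7 + 5 + 5 + 8 + 6) / 6 = 35/6 = 5.8333

Step 2 — sample covariance S[i,j] = (1/(n-1)) · Σ_k (x_{k,i} - mean_i) · (x_{k,j} - mean_j), with n-1 = 5.
  S[X_1,X_1] = ((1.8333)·(1.8333) + (-2.1667)·(-2.1667) + (-2.1667)·(-2.1667) + (-0.1667)·(-0.1667) + (-0.1667)·(-0.1667) + (2.8333)·(2.8333)) / 5 = 20.8333/5 = 4.1667
  S[X_1,X_2] = ((1.8333)·(-1.3333) + (-2.1667)·(2.6667) + (-2.1667)·(-4.3333) + (-0.1667)·(0.6667) + (-0.1667)·(-0.3333) + (2.8333)·(2.6667)) / 5 = 8.6667/5 = 1.7333
  S[X_1,X_3] = ((1.8333)·(-1.8333) + (-2.1667)·(1.1667) + (-2.1667)·(-0.8333) + (-0.1667)·(-0.8333) + (-0.1667)·(2.1667) + (2.8333)·(0.1667)) / 5 = -3.8333/5 = -0.7667
  S[X_2,X_2] = ((-1.3333)·(-1.3333) + (2.6667)·(2.6667) + (-4.3333)·(-4.3333) + (0.6667)·(0.6667) + (-0.3333)·(-0.3333) + (2.6667)·(2.6667)) / 5 = 35.3333/5 = 7.0667
  S[X_2,X_3] = ((-1.3333)·(-1.8333) + (2.6667)·(1.1667) + (-4.3333)·(-0.8333) + (0.6667)·(-0.8333) + (-0.3333)·(2.1667) + (2.6667)·(0.1667)) / 5 = 8.3333/5 = 1.6667
  S[X_3,X_3] = ((-1.8333)·(-1.8333) + (1.1667)·(1.1667) + (-0.8333)·(-0.8333) + (-0.8333)·(-0.8333) + (2.1667)·(2.1667) + (0.1667)·(0.1667)) / 5 = 10.8333/5 = 2.1667

S is symmetric (S[j,i] = S[i,j]). Assembling:

S = [[4.1667, 1.7333, -0.7667],
 [1.7333, 7.0667, 1.6667],
 [-0.7667, 1.6667, 2.1667]]


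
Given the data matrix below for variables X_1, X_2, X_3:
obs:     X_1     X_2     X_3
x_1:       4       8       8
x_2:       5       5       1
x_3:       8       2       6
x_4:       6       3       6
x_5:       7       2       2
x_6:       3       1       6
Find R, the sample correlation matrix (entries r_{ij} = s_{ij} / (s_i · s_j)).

Step 1 — column means:
  mean(X_1) = (4 + 5 + 8 + 6 + 7 + 3) / 6 = 33/6 = 5.5
  mean(X_2) = (8 + 5 + 2 + 3 + 2 + 1) / 6 = 21/6 = 3.5
  mean(X_3) = (8 + 1 + 6 + 6 + 2 + 6) / 6 = 29/6 = 4.8333

Step 2 — sample variances and covariances s[i,j] = (1/(n-1)) · Σ_k (x_{k,i} - mean_i) · (x_{k,j} - mean_j), with n-1 = 5:
  s[X_1,X_1] = ((-1.5)·(-1.5) + (-0.5)·(-0.5) + (2.5)·(2.5) + (0.5)·(0.5) + (1.5)·(1.5) + (-2.5)·(-2.5)) / 5 = 17.5/5 = 3.5
  s[X_1,X_2] = ((-1.5)·(4.5) + (-0.5)·(1.5) + (2.5)·(-1.5) + (0.5)·(-0.5) + (1.5)·(-1.5) + (-2.5)·(-2.5)) / 5 = -7.5/5 = -1.5
  s[X_1,X_3] = ((-1.5)·(3.1667) + (-0.5)·(-3.8333) + (2.5)·(1.1667) + (0.5)·(1.1667) + (1.5)·(-2.8333) + (-2.5)·(1.1667)) / 5 = -6.5/5 = -1.3
  s[X_2,X_2] = ((4.5)·(4.5) + (1.5)·(1.5) + (-1.5)·(-1.5) + (-0.5)·(-0.5) + (-1.5)·(-1.5) + (-2.5)·(-2.5)) / 5 = 33.5/5 = 6.7
  s[X_2,X_3] = ((4.5)·(3.1667) + (1.5)·(-3.8333) + (-1.5)·(1.1667) + (-0.5)·(1.1667) + (-1.5)·(-2.8333) + (-2.5)·(1.1667)) / 5 = 7.5/5 = 1.5
  s[X_3,X_3] = ((3.1667)·(3.1667) + (-3.8333)·(-3.8333) + (1.1667)·(1.1667) + (1.1667)·(1.1667) + (-2.8333)·(-2.8333) + (1.1667)·(1.1667)) / 5 = 36.8333/5 = 7.3667
  Sample standard deviations s_i = √(s[i,i]):
  s(X_1) = √(3.5) = 1.8708
  s(X_2) = √(6.7) = 2.5884
  s(X_3) = √(7.3667) = 2.7142

Step 3 — r_{ij} = s_{ij} / (s_i · s_j):
  r[X_1,X_1] = 1 (diagonal).
  r[X_1,X_2] = -1.5 / (1.8708 · 2.5884) = -1.5 / 4.8425 = -0.3098
  r[X_1,X_3] = -1.3 / (1.8708 · 2.7142) = -1.3 / 5.0777 = -0.256
  r[X_2,X_2] = 1 (diagonal).
  r[X_2,X_3] = 1.5 / (2.5884 · 2.7142) = 1.5 / 7.0254 = 0.2135
  r[X_3,X_3] = 1 (diagonal).

R is symmetric with unit diagonal. Assembling:

R = [[1, -0.3098, -0.256],
 [-0.3098, 1, 0.2135],
 [-0.256, 0.2135, 1]]


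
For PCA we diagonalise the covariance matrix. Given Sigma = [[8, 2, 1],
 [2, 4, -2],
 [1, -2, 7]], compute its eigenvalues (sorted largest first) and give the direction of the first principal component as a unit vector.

Step 1 — characteristic polynomial p(λ) = det(λI - Sigma) = λ³ - tr·λ² + c_1·λ - det, where tr = trace, c_1 = sum of the principal 2×2 minors, det = det(Sigma):
  tr = 8 + 4 + 7 = 19,
  c_1 = (8·4 - (2)²) + (8·7 - (1)²) + (4·7 - (-2)²) = 28 + 55 + 24 = 107,
  det = 8·(4·7 - (-2)²) - (2)·((2)·7 - (-2)·(1)) + (1)·((2)·(-2) - 4·(1)) = 8·(24) - (2)·(16) + (1)·(-8) = 152.
  So p(λ) = λ³ - 19λ² + 107λ - 152.
Step 2 — look for an integer root (rational root theorem: any rational root is an integer divisor of 152). Testing λ = 8:
  p(8) = 512 - 1216 + 856 - 152 = 0  ✓
  Dividing out (λ - 8): p(λ) = (λ - 8)(λ² - 11λ + 19).
Step 3 — remaining eigenvalues from the quadratic λ² - 11λ + 19 = 0:
  Δ = 11² - 4·19 = 121 - 76 = 45,  λ = (11 ± √45)/2 = (11 ± 6.7082)/2 ≈ 8.8541 or 2.1459.
  Sorted: λ_1 = 8.8541,  λ_2 = 8,  λ_3 = 2.1459  (check: sum = 19 = tr ✓).

Step 4 — unit eigenvector for λ_1 ≈ 8.8541: v spans the null space of (Sigma - λ_1 I), whose rows are
  r_1 = (-0.8541, 2, 1),  r_2 = (2, -4.8541, -2),  r_3 = (1, -2, -1.8541).
  v is orthogonal to every row, so take v ∝ r_1 × r_2 = ((2)·(-2) - (1)·(-4.8541), (1)·(2) - (-0.8541)·(-2), (-0.8541)·(-4.8541) - (2)·(2)) ≈ (0.8541, 0.2918, 0.1459).
  Let u = (0.8541, 0.2918, 0.1459).
  ||u|| = √((0.8541)² + (0.2918)² + (0.1459)²) = √(0.8359) ≈ 0.9143,  v_1 = u/||u|| ≈ (0.9342, 0.3192, 0.1596) (||v_1|| = 1).

λ_1 = 8.8541,  λ_2 = 8,  λ_3 = 2.1459;  v_1 ≈ (0.9342, 0.3192, 0.1596)


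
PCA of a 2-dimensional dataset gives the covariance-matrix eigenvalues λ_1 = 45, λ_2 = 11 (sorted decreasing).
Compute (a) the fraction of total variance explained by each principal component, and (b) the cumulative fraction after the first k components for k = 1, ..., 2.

Step 1 — total variance = trace(Sigma) = Σ λ_i = 45 + 11 = 56.

Step 2 — fraction explained by component i = λ_i / Σ λ:
  PC1: 45/56 = 0.8036
  PC2: 11/56 = 0.1964

Step 3 — cumulative fraction after k components = (λ_1 + ... + λ_k) / Σ λ:
  k = 1: 45/56 = 0.8036
  k = 2: (45 + 11)/56 = 56/56 = 1

Summary (fraction, with percent):

explained: PC1 0.8036 (80.36%), PC2 0.1964 (19.64%);  cumulative: 0.8036, 1


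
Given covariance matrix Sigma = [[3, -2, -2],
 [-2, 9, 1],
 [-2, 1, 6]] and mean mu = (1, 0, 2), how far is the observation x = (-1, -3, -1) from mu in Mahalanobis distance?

Step 1 — centre the observation: (x - mu) = (-2, -3, -3).

Step 2 — invert Sigma (cofactor / det for 3×3, or solve directly):
  Sigma^{-1} = [[0.4953, 0.0935, 0.1495],
 [0.0935, 0.1308, 0.0093],
 [0.1495, 0.0093, 0.215]].

Step 3 — form the quadratic (x - mu)^T · Sigma^{-1} · (x - mu):
  Sigma^{-1} · (x - mu) = (-1.7196, -0.6075, -0.972).
  (x - mu)^T · [Sigma^{-1} · (x - mu)] = (-2)·(-1.7196) + (-3)·(-0.6075) + (-3)·(-0.972) = 8.1776.

Step 4 — take square root: d = √(8.1776) ≈ 2.8596.

d(x, mu) = √(8.1776) ≈ 2.8596


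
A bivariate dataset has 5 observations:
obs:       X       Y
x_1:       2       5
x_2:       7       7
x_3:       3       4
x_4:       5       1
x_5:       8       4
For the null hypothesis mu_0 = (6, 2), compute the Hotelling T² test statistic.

Step 1 — sample mean vector:
  mean(X) = (2 + 7 + 3 + 5 + 8) / 5 = 25/5 = 5
  mean(Y) = (5 + 7 + 4 + 1 + 4) / 5 = 21/5 = 4.2
  x̄ = (5, 4.2),  deviation x̄ - mu_0 = (5, 4.2) - (6, 2) = (-1, 2.2).

Step 2 — sample covariance matrix, S[i,j] = (1/(n-1)) · Σ_k (x_{k,i} - mean_i) · (x_{k,j} - mean_j), divisor n-1 = 4:
  S[X,X] = ((-3)·(-3) + (2)·(2) + (-2)·(-2) + (0)·(0) + (3)·(3)) / 4 = 26/4 = 6.5
  S[X,Y] = ((-3)·(0.8) + (2)·(2.8) + (-2)·(-0.2) + (0)·(-3.2) + (3)·(-0.2)) / 4 = 3/4 = 0.75
  S[Y,Y] = ((0.8)·(0.8) + (2.8)·(2.8) + (-0.2)·(-0.2) + (-3.2)·(-3.2) + (-0.2)·(-0.2)) / 4 = 18.8/4 = 4.7
  S = [[6.5, 0.75],
 [0.75, 4.7]].

Step 3 — invert S. det(S) = 6.5·4.7 - (0.75)² = 29.9875.
  S^{-1} = (1/det) · [[d, -b], [-b, a]] = [[0.1567, -0.025],
 [-0.025, 0.2168]].

Step 4 — quadratic form (x̄ - mu_0)^T · S^{-1} · (x̄ - mu_0):
  S^{-1} · (x̄ - mu_0) = (-0.2118, 0.5019),
  (x̄ - mu_0)^T · [...] = (-1)·(-0.2118) + (2.2)·(0.5019) = 1.3159.

Step 5 — scale by n: T² = 5 · 1.3159 = 6.5794.

T² ≈ 6.5794
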